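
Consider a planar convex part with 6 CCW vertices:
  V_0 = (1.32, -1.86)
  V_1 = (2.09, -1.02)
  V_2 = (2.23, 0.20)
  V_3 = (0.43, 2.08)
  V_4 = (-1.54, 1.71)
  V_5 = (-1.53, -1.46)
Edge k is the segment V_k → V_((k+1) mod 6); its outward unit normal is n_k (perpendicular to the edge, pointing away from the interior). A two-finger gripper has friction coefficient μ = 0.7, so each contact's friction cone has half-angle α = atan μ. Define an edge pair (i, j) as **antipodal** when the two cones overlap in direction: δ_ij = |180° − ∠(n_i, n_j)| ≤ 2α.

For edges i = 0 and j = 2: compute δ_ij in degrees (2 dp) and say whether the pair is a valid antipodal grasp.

δ = 93.73°, invalid

α = atan 0.7 = 34.99°;  2α = 69.98°
edge 0: e_0 = (+0.77, +0.84);  n_0 = (+0.7372, -0.6757)
edge 2: e_2 = (-1.80, +1.88);  n_2 = (+0.7223, +0.6916)
∠(n_0, n_2) = 86.27°
δ = |180° − 86.27°| = 93.73°
93.73° > 2α = 69.98°  →  invalid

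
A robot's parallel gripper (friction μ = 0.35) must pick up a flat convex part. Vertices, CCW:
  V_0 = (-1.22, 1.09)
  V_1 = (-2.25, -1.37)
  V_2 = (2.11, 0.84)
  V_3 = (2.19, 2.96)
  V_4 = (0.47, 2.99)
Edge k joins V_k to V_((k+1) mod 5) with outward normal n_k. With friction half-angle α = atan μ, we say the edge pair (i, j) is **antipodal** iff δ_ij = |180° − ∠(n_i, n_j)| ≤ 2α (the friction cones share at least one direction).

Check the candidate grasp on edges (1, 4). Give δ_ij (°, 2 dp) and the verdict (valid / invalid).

α = atan 0.35 = 19.29°;  2α = 38.58°
edge 1: e_1 = (+4.36, +2.21);  n_1 = (+0.4521, -0.8920)
edge 4: e_4 = (-1.69, -1.90);  n_4 = (-0.7472, +0.6646)
∠(n_1, n_4) = 158.53°
δ = |180° − 158.53°| = 21.47°
21.47° ≤ 2α = 38.58°  →  valid

δ = 21.47°, valid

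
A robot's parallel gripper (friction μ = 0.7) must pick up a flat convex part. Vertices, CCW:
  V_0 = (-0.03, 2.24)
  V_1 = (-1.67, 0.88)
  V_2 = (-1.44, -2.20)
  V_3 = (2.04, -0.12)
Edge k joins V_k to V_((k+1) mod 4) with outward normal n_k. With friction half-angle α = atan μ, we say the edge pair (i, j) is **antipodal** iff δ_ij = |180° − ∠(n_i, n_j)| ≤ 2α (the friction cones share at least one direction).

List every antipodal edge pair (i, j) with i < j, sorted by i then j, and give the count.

α = atan 0.7 = 34.99°;  2α = 69.98°
n_0 = (-0.6383, +0.7698)
n_1 = (-0.9972, -0.0745)
n_2 = (+0.5130, -0.8584)
n_3 = (+0.7518, +0.6594)
  (0,1): δ = 125.40°  ·
  (0,2): δ = 8.80°  ✓
  (0,3): δ = 91.59°  ·
  (1,2): δ = 63.40°  ✓
  (1,3): δ = 36.98°  ✓
  (2,3): δ = 79.61°  ·
antipodal pairs: 3

count = 3; pairs: (0,2), (1,2), (1,3)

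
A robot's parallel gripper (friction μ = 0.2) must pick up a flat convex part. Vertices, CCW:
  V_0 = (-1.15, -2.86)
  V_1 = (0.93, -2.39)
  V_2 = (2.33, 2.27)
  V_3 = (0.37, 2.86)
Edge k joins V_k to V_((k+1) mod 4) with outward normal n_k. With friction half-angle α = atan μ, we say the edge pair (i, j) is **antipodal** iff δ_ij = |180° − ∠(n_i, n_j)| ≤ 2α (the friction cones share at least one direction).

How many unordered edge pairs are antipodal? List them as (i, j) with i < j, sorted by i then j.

α = atan 0.2 = 11.31°;  2α = 22.62°
n_0 = (+0.2204, -0.9754)
n_1 = (+0.9577, -0.2877)
n_2 = (+0.2882, +0.9576)
n_3 = (-0.9665, +0.2568)
  (0,1): δ = 119.45°  ·
  (0,2): δ = 29.49°  ·
  (0,3): δ = 62.39°  ·
  (1,2): δ = 90.03°  ·
  (1,3): δ = 1.84°  ✓
  (2,3): δ = 88.13°  ·
antipodal pairs: 1

count = 1; pairs: (1,3)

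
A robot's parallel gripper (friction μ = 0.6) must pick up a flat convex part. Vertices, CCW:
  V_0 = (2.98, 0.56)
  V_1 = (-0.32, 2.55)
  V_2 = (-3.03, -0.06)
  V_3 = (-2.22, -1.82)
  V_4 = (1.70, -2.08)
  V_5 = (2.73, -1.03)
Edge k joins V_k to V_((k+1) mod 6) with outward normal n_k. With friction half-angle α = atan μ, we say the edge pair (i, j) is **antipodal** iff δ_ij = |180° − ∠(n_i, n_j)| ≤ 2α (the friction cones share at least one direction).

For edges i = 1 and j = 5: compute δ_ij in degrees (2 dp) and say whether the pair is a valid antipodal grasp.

α = atan 0.6 = 30.96°;  2α = 61.93°
edge 1: e_1 = (-2.71, -2.61);  n_1 = (-0.6937, +0.7203)
edge 5: e_5 = (+0.25, +1.59);  n_5 = (+0.9879, -0.1553)
∠(n_1, n_5) = 142.86°
δ = |180° − 142.86°| = 37.14°
37.14° ≤ 2α = 61.93°  →  valid

δ = 37.14°, valid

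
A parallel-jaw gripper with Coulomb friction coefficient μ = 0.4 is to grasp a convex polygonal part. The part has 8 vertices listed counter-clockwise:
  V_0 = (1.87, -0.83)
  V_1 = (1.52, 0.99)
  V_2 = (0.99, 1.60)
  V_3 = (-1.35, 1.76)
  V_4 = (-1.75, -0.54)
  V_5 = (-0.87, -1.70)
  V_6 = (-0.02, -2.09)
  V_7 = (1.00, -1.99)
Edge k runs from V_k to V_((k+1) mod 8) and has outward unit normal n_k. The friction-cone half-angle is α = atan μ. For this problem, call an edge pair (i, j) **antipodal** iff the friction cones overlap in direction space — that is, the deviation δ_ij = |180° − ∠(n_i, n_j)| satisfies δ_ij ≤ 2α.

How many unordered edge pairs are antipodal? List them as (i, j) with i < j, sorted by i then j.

α = atan 0.4 = 21.80°;  2α = 43.60°
n_0 = (+0.9820, +0.1888)
n_1 = (+0.7549, +0.6559)
n_2 = (+0.0682, +0.9977)
n_3 = (-0.9852, +0.1713)
n_4 = (-0.7967, -0.6044)
n_5 = (-0.4170, -0.9089)
n_6 = (+0.0976, -0.9952)
n_7 = (+0.8000, -0.6000)
  (0,1): δ = 149.90°  ·
  (0,2): δ = 104.80°  ·
  (0,3): δ = 20.75°  ✓
  (0,4): δ = 26.30°  ✓
  (0,5): δ = 54.47°  ·
  (0,6): δ = 84.71°  ·
  (0,7): δ = 132.24°  ·
  (1,2): δ = 134.90°  ·
  (1,3): δ = 50.85°  ·
  (1,4): δ = 3.80°  ✓
  (1,5): δ = 24.37°  ✓
  (1,6): δ = 54.61°  ·
  (1,7): δ = 102.14°  ·
  (2,3): δ = 95.95°  ·
  (2,4): δ = 48.90°  ·
  (2,5): δ = 20.74°  ✓
  (2,6): δ = 9.51°  ✓
  (2,7): δ = 57.04°  ·
  (3,4): δ = 132.95°  ·
  (3,5): δ = 104.78°  ·
  (3,6): δ = 74.53°  ·
  (3,7): δ = 27.00°  ✓
  (4,5): δ = 151.83°  ·
  (4,6): δ = 121.59°  ·
  (4,7): δ = 74.05°  ·
  (5,6): δ = 149.75°  ·
  (5,7): δ = 102.22°  ·
  (6,7): δ = 132.47°  ·
antipodal pairs: 7

count = 7; pairs: (0,3), (0,4), (1,4), (1,5), (2,5), (2,6), (3,7)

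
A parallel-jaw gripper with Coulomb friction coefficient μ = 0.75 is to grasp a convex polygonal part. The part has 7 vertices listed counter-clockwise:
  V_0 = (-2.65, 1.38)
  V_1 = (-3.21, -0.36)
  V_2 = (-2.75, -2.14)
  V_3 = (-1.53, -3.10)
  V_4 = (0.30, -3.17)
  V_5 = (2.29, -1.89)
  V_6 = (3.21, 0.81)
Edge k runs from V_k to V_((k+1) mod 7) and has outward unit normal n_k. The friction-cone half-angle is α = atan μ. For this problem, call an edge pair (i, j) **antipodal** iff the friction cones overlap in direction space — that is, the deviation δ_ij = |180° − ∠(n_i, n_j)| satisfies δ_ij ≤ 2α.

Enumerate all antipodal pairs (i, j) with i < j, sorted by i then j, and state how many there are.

α = atan 0.75 = 36.87°;  2α = 73.74°
n_0 = (-0.9519, +0.3064)
n_1 = (-0.9682, -0.2502)
n_2 = (-0.6184, -0.7859)
n_3 = (-0.0382, -0.9993)
n_4 = (+0.5410, -0.8410)
n_5 = (+0.9466, -0.3225)
n_6 = (+0.0968, +0.9953)
  (0,1): δ = 147.67°  ·
  (0,2): δ = 110.36°  ·
  (0,3): δ = 74.35°  ·
  (0,4): δ = 39.41°  ✓
  (0,5): δ = 0.98°  ✓
  (0,6): δ = 102.28°  ·
  (1,2): δ = 142.69°  ·
  (1,3): δ = 106.68°  ·
  (1,4): δ = 71.74°  ✓
  (1,5): δ = 33.31°  ✓
  (1,6): δ = 69.95°  ✓
  (2,3): δ = 143.99°  ·
  (2,4): δ = 109.05°  ·
  (2,5): δ = 70.62°  ✓
  (2,6): δ = 32.64°  ✓
  (3,4): δ = 145.06°  ·
  (3,5): δ = 106.63°  ·
  (3,6): δ = 3.37°  ✓
  (4,5): δ = 141.57°  ·
  (4,6): δ = 38.31°  ✓
  (5,6): δ = 76.74°  ·
antipodal pairs: 9

count = 9; pairs: (0,4), (0,5), (1,4), (1,5), (1,6), (2,5), (2,6), (3,6), (4,6)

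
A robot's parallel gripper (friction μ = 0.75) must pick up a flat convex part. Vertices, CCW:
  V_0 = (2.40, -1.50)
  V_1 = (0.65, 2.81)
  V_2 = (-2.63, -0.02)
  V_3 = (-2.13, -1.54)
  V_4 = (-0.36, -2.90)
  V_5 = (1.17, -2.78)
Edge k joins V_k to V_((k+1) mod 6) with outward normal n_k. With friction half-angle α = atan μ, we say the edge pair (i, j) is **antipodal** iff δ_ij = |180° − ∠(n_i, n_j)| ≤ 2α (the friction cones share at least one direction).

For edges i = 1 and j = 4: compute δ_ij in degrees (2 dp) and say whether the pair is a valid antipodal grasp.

α = atan 0.75 = 36.87°;  2α = 73.74°
edge 1: e_1 = (-3.28, -2.83);  n_1 = (-0.6533, +0.7571)
edge 4: e_4 = (+1.53, +0.12);  n_4 = (+0.0782, -0.9969)
∠(n_1, n_4) = 143.70°
δ = |180° − 143.70°| = 36.30°
36.30° ≤ 2α = 73.74°  →  valid

δ = 36.30°, valid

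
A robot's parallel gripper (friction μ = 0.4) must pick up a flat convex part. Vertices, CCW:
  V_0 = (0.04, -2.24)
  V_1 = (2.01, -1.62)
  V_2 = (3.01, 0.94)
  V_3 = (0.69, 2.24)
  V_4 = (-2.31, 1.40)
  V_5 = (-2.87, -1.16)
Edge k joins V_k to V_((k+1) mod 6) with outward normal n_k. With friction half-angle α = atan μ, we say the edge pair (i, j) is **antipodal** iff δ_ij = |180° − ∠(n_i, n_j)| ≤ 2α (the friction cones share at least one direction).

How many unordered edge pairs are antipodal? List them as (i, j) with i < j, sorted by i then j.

count = 4; pairs: (0,3), (1,4), (2,5), (3,5)

α = atan 0.4 = 21.80°;  2α = 43.60°
n_0 = (+0.3002, -0.9539)
n_1 = (+0.9315, -0.3639)
n_2 = (+0.4888, +0.8724)
n_3 = (-0.2696, +0.9630)
n_4 = (-0.9769, +0.2137)
n_5 = (-0.3479, -0.9375)
  (0,1): δ = 128.81°  ·
  (0,2): δ = 46.73°  ·
  (0,3): δ = 1.83°  ✓
  (0,4): δ = 60.19°  ·
  (0,5): δ = 142.17°  ·
  (1,2): δ = 97.93°  ·
  (1,3): δ = 53.02°  ·
  (1,4): δ = 9.00°  ✓
  (1,5): δ = 90.98°  ·
  (2,3): δ = 135.09°  ·
  (2,4): δ = 73.08°  ·
  (2,5): δ = 8.90°  ✓
  (3,4): δ = 117.98°  ·
  (3,5): δ = 36.00°  ✓
  (4,5): δ = 98.02°  ·
antipodal pairs: 4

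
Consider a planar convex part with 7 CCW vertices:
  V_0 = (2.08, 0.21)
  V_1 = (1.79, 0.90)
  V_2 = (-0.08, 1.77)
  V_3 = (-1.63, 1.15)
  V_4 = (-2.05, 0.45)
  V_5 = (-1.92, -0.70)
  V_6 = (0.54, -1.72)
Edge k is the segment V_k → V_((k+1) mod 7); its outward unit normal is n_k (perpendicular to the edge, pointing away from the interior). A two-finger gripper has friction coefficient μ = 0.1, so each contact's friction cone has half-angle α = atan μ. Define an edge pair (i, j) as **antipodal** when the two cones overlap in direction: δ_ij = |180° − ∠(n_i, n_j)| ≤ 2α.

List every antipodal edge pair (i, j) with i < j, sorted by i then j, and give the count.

count = 2; pairs: (1,5), (3,6)

α = atan 0.1 = 5.71°;  2α = 11.42°
n_0 = (+0.9219, +0.3875)
n_1 = (+0.4218, +0.9067)
n_2 = (-0.3714, +0.9285)
n_3 = (-0.8575, +0.5145)
n_4 = (-0.9937, -0.1123)
n_5 = (-0.3830, -0.9237)
n_6 = (+0.7817, -0.6237)
  (0,1): δ = 137.75°  ·
  (0,2): δ = 91.00°  ·
  (0,3): δ = 53.76°  ·
  (0,4): δ = 16.35°  ·
  (0,5): δ = 44.68°  ·
  (0,6): δ = 118.62°  ·
  (1,2): δ = 133.25°  ·
  (1,3): δ = 96.01°  ·
  (1,4): δ = 58.60°  ·
  (1,5): δ = 2.43°  ✓
  (1,6): δ = 76.36°  ·
  (2,3): δ = 142.77°  ·
  (2,4): δ = 105.35°  ·
  (2,5): δ = 44.32°  ·
  (2,6): δ = 29.61°  ·
  (3,4): δ = 142.59°  ·
  (3,5): δ = 81.56°  ·
  (3,6): δ = 7.62°  ✓
  (4,5): δ = 118.97°  ·
  (4,6): δ = 45.04°  ·
  (5,6): δ = 106.07°  ·
antipodal pairs: 2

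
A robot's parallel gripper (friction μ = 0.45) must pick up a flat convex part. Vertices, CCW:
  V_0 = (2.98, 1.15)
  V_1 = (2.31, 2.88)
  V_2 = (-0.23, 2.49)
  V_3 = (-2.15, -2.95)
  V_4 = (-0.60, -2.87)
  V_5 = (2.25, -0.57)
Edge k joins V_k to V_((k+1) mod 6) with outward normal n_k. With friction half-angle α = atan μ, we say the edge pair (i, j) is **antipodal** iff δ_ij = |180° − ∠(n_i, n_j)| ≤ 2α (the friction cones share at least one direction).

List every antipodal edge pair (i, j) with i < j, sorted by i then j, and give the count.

count = 5; pairs: (0,2), (1,3), (1,4), (2,4), (2,5)

α = atan 0.45 = 24.23°;  2α = 48.46°
n_0 = (+0.9325, +0.3611)
n_1 = (-0.1518, +0.9884)
n_2 = (-0.9430, +0.3328)
n_3 = (+0.0515, -0.9987)
n_4 = (+0.6280, -0.7782)
n_5 = (+0.9205, -0.3907)
  (0,1): δ = 102.44°  ·
  (0,2): δ = 40.61°  ✓
  (0,3): δ = 71.78°  ·
  (0,4): δ = 107.73°  ·
  (0,5): δ = 135.83°  ·
  (1,2): δ = 118.17°  ·
  (1,3): δ = 5.77°  ✓
  (1,4): δ = 30.17°  ✓
  (1,5): δ = 58.27°  ·
  (2,3): δ = 67.61°  ·
  (2,4): δ = 31.66°  ✓
  (2,5): δ = 3.56°  ✓
  (3,4): δ = 144.05°  ·
  (3,5): δ = 115.95°  ·
  (4,5): δ = 151.90°  ·
antipodal pairs: 5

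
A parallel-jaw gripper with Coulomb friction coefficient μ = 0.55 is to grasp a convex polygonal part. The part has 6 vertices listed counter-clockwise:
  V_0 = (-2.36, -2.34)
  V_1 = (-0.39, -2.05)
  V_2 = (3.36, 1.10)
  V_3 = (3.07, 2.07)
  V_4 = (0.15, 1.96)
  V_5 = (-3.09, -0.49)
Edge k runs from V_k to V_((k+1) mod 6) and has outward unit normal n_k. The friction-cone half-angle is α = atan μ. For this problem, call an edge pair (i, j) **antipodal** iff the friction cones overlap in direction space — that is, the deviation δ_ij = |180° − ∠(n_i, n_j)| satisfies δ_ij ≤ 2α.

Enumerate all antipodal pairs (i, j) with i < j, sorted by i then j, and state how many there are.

α = atan 0.55 = 28.81°;  2α = 57.62°
n_0 = (+0.1456, -0.9893)
n_1 = (+0.6432, -0.7657)
n_2 = (+0.9581, +0.2864)
n_3 = (-0.0376, +0.9993)
n_4 = (-0.6031, +0.7976)
n_5 = (-0.9302, -0.3671)
  (0,1): δ = 148.34°  ·
  (0,2): δ = 81.73°  ·
  (0,3): δ = 6.22°  ✓
  (0,4): δ = 28.72°  ✓
  (0,5): δ = 103.16°  ·
  (1,2): δ = 113.39°  ·
  (1,3): δ = 37.87°  ✓
  (1,4): δ = 2.93°  ✓
  (1,5): δ = 71.50°  ·
  (2,3): δ = 104.49°  ·
  (2,4): δ = 69.55°  ·
  (2,5): δ = 4.89°  ✓
  (3,4): δ = 145.06°  ·
  (3,5): δ = 70.62°  ·
  (4,5): δ = 105.56°  ·
antipodal pairs: 5

count = 5; pairs: (0,3), (0,4), (1,3), (1,4), (2,5)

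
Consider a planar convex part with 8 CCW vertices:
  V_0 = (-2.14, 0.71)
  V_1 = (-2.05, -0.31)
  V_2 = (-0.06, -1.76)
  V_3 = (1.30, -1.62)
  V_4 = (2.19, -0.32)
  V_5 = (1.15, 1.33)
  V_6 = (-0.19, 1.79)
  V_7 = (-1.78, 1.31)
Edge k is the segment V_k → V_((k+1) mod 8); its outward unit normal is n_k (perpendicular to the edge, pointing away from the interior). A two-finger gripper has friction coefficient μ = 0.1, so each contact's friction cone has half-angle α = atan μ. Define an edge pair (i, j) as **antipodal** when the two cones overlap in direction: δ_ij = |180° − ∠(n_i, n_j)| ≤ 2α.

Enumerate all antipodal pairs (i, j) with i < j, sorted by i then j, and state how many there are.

count = 2; pairs: (2,6), (3,7)

α = atan 0.1 = 5.71°;  2α = 11.42°
n_0 = (-0.9961, -0.0879)
n_1 = (-0.5889, -0.8082)
n_2 = (+0.1024, -0.9947)
n_3 = (+0.8252, -0.5649)
n_4 = (+0.8460, +0.5332)
n_5 = (+0.3247, +0.9458)
n_6 = (-0.2890, +0.9573)
n_7 = (-0.8575, +0.5145)
  (0,1): δ = 131.12°  ·
  (0,2): δ = 89.17°  ·
  (0,3): δ = 39.44°  ·
  (0,4): δ = 27.18°  ·
  (0,5): δ = 66.01°  ·
  (0,6): δ = 101.76°  ·
  (0,7): δ = 143.99°  ·
  (1,2): δ = 138.04°  ·
  (1,3): δ = 88.32°  ·
  (1,4): δ = 21.70°  ·
  (1,5): δ = 17.13°  ·
  (1,6): δ = 52.88°  ·
  (1,7): δ = 95.11°  ·
  (2,3): δ = 130.27°  ·
  (2,4): δ = 63.65°  ·
  (2,5): δ = 24.82°  ·
  (2,6): δ = 10.92°  ✓
  (2,7): δ = 53.16°  ·
  (3,4): δ = 113.38°  ·
  (3,5): δ = 74.55°  ·
  (3,6): δ = 38.81°  ·
  (3,7): δ = 3.43°  ✓
  (4,5): δ = 141.17°  ·
  (4,6): δ = 105.42°  ·
  (4,7): δ = 63.19°  ·
  (5,6): δ = 144.26°  ·
  (5,7): δ = 102.02°  ·
  (6,7): δ = 137.76°  ·
antipodal pairs: 2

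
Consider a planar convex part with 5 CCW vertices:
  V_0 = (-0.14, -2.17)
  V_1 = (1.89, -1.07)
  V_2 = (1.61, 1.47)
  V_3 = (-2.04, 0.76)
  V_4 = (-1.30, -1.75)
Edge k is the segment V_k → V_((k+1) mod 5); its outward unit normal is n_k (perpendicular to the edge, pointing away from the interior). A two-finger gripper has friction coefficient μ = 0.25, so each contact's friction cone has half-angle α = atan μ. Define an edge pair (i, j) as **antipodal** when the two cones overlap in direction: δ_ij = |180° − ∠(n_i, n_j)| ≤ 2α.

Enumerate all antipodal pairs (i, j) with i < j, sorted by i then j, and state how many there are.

count = 2; pairs: (0,2), (1,3)

α = atan 0.25 = 14.04°;  2α = 28.07°
n_0 = (+0.4764, -0.8792)
n_1 = (+0.9940, +0.1096)
n_2 = (-0.1909, +0.9816)
n_3 = (-0.9592, -0.2828)
n_4 = (-0.3404, -0.9403)
  (0,1): δ = 112.16°  ·
  (0,2): δ = 17.44°  ✓
  (0,3): δ = 77.97°  ·
  (0,4): δ = 131.64°  ·
  (1,2): δ = 85.28°  ·
  (1,3): δ = 10.14°  ✓
  (1,4): δ = 63.81°  ·
  (2,3): δ = 84.58°  ·
  (2,4): δ = 30.91°  ·
  (3,4): δ = 126.33°  ·
antipodal pairs: 2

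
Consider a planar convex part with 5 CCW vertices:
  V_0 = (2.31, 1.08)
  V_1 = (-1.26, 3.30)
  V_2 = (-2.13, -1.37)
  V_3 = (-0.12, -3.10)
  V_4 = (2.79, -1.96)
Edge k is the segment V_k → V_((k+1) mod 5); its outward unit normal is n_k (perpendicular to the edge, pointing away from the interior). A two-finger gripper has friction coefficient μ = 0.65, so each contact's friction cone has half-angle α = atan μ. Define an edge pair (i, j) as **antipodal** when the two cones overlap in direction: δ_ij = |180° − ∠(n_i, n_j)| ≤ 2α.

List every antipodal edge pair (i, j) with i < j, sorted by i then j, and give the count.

count = 5; pairs: (0,2), (0,3), (1,3), (1,4), (2,4)

α = atan 0.65 = 33.02°;  2α = 66.05°
n_0 = (+0.5281, +0.8492)
n_1 = (-0.9831, +0.1831)
n_2 = (-0.6523, -0.7579)
n_3 = (+0.3648, -0.9311)
n_4 = (+0.9878, +0.1560)
  (0,1): δ = 68.68°  ·
  (0,2): δ = 8.84°  ✓
  (0,3): δ = 53.27°  ✓
  (0,4): δ = 130.85°  ·
  (1,2): δ = 120.17°  ·
  (1,3): δ = 58.05°  ✓
  (1,4): δ = 19.53°  ✓
  (2,3): δ = 117.89°  ·
  (2,4): δ = 40.31°  ✓
  (3,4): δ = 102.42°  ·
antipodal pairs: 5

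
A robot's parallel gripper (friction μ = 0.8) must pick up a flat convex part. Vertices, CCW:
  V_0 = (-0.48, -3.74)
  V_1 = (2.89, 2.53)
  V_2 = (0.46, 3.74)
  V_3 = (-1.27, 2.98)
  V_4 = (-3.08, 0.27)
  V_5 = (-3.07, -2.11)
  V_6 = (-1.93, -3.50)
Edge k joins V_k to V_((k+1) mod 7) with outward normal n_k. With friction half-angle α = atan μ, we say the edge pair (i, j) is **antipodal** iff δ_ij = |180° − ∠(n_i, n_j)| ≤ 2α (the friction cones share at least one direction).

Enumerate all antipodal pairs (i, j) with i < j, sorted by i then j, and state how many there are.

count = 10; pairs: (0,2), (0,3), (0,4), (0,5), (1,4), (1,5), (1,6), (2,5), (2,6), (3,6)

α = atan 0.8 = 38.66°;  2α = 77.32°
n_0 = (+0.8808, -0.4734)
n_1 = (+0.4457, +0.8952)
n_2 = (-0.4022, +0.9155)
n_3 = (-0.8316, +0.5554)
n_4 = (-1.0000, -0.0042)
n_5 = (-0.7732, -0.6341)
n_6 = (-0.1633, -0.9866)
  (0,1): δ = 88.21°  ·
  (0,2): δ = 38.03°  ✓
  (0,3): δ = 5.48°  ✓
  (0,4): δ = 28.50°  ✓
  (0,5): δ = 67.61°  ✓
  (0,6): δ = 108.86°  ·
  (1,2): δ = 129.81°  ·
  (1,3): δ = 97.27°  ·
  (1,4): δ = 63.29°  ✓
  (1,5): δ = 24.17°  ✓
  (1,6): δ = 17.07°  ✓
  (2,3): δ = 147.46°  ·
  (2,4): δ = 113.48°  ·
  (2,5): δ = 74.36°  ✓
  (2,6): δ = 33.11°  ✓
  (3,4): δ = 146.02°  ·
  (3,5): δ = 106.90°  ·
  (3,6): δ = 65.66°  ✓
  (4,5): δ = 140.88°  ·
  (4,6): δ = 99.64°  ·
  (5,6): δ = 138.75°  ·
antipodal pairs: 10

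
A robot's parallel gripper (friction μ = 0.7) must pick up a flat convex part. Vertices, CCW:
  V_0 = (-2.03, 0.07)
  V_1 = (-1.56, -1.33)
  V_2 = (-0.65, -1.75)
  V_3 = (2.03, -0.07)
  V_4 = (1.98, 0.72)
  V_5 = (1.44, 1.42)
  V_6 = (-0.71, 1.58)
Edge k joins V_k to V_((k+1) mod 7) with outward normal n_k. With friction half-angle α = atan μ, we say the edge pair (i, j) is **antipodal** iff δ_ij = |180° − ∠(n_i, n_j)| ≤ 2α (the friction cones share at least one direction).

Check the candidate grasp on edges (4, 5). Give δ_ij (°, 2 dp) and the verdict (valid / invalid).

δ = 131.90°, invalid

α = atan 0.7 = 34.99°;  2α = 69.98°
edge 4: e_4 = (-0.54, +0.70);  n_4 = (+0.7918, +0.6108)
edge 5: e_5 = (-2.15, +0.16);  n_5 = (+0.0742, +0.9972)
∠(n_4, n_5) = 48.10°
δ = |180° − 48.10°| = 131.90°
131.90° > 2α = 69.98°  →  invalid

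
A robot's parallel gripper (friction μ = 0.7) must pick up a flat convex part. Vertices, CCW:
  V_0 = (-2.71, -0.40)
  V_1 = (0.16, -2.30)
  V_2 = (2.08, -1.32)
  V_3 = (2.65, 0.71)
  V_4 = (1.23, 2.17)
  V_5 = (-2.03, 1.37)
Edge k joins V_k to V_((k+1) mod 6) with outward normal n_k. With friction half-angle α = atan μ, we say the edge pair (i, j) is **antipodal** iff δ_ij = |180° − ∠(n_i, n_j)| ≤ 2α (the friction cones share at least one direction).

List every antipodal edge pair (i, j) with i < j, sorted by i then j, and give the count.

α = atan 0.7 = 34.99°;  2α = 69.98°
n_0 = (-0.5520, -0.8338)
n_1 = (+0.4546, -0.8907)
n_2 = (+0.9628, -0.2703)
n_3 = (+0.7169, +0.6972)
n_4 = (-0.2383, +0.9712)
n_5 = (-0.9335, +0.3586)
  (0,1): δ = 119.45°  ·
  (0,2): δ = 72.18°  ·
  (0,3): δ = 12.29°  ✓
  (0,4): δ = 47.29°  ✓
  (0,5): δ = 102.49°  ·
  (1,2): δ = 132.72°  ·
  (1,3): δ = 72.84°  ·
  (1,4): δ = 13.25°  ✓
  (1,5): δ = 41.94°  ✓
  (2,3): δ = 120.11°  ·
  (2,4): δ = 60.53°  ✓
  (2,5): δ = 5.33°  ✓
  (3,4): δ = 120.42°  ·
  (3,5): δ = 65.22°  ✓
  (4,5): δ = 124.80°  ·
antipodal pairs: 7

count = 7; pairs: (0,3), (0,4), (1,4), (1,5), (2,4), (2,5), (3,5)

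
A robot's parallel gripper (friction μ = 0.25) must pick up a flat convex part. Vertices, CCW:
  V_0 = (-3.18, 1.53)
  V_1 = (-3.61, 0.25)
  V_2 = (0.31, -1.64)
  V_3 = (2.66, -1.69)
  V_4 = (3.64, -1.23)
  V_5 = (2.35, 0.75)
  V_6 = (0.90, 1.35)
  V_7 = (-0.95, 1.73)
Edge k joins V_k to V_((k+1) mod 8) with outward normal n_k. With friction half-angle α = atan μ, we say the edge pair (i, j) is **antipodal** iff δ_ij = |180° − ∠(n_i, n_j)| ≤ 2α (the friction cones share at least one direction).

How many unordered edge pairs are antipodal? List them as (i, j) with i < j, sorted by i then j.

count = 6; pairs: (1,5), (1,6), (2,5), (2,6), (2,7), (3,7)

α = atan 0.25 = 14.04°;  2α = 28.07°
n_0 = (-0.9479, +0.3184)
n_1 = (-0.4343, -0.9008)
n_2 = (-0.0213, -0.9998)
n_3 = (+0.4249, -0.9052)
n_4 = (+0.8379, +0.5459)
n_5 = (+0.3824, +0.9240)
n_6 = (+0.2012, +0.9795)
n_7 = (-0.0893, +0.9960)
  (0,1): δ = 97.17°  ·
  (0,2): δ = 72.65°  ·
  (0,3): δ = 46.29°  ·
  (0,4): δ = 51.65°  ·
  (0,5): δ = 86.09°  ·
  (0,6): δ = 96.96°  ·
  (0,7): δ = 113.69°  ·
  (1,2): δ = 155.48°  ·
  (1,3): δ = 129.11°  ·
  (1,4): δ = 31.17°  ·
  (1,5): δ = 3.26°  ✓
  (1,6): δ = 14.13°  ✓
  (1,7): δ = 30.87°  ·
  (2,3): δ = 153.64°  ·
  (2,4): δ = 55.70°  ·
  (2,5): δ = 21.26°  ✓
  (2,6): δ = 10.39°  ✓
  (2,7): δ = 6.34°  ✓
  (3,4): δ = 82.06°  ·
  (3,5): δ = 47.62°  ·
  (3,6): δ = 36.75°  ·
  (3,7): δ = 20.02°  ✓
  (4,5): δ = 145.56°  ·
  (4,6): δ = 134.69°  ·
  (4,7): δ = 117.96°  ·
  (5,6): δ = 169.13°  ·
  (5,7): δ = 152.40°  ·
  (6,7): δ = 163.27°  ·
antipodal pairs: 6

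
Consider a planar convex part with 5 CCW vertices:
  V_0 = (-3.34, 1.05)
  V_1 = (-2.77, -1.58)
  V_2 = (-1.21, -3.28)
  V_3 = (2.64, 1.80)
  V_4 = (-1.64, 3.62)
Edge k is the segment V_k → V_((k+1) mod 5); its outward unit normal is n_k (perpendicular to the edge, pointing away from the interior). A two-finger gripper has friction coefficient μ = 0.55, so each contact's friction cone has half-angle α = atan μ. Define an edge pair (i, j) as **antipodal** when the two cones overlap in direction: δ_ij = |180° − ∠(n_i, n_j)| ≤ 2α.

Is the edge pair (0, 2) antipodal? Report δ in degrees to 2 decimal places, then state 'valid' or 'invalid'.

δ = 49.39°, valid

α = atan 0.55 = 28.81°;  2α = 57.62°
edge 0: e_0 = (+0.57, -2.63);  n_0 = (-0.9773, -0.2118)
edge 2: e_2 = (+3.85, +5.08);  n_2 = (+0.7970, -0.6040)
∠(n_0, n_2) = 130.61°
δ = |180° − 130.61°| = 49.39°
49.39° ≤ 2α = 57.62°  →  valid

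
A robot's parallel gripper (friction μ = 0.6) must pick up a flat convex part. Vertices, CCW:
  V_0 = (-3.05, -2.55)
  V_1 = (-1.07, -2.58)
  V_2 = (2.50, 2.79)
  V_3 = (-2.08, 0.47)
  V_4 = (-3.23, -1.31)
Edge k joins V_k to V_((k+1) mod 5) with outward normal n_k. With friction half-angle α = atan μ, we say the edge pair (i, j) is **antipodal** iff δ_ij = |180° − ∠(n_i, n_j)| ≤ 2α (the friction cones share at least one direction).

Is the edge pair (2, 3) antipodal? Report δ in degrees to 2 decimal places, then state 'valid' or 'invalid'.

α = atan 0.6 = 30.96°;  2α = 61.93°
edge 2: e_2 = (-4.58, -2.32);  n_2 = (-0.4519, +0.8921)
edge 3: e_3 = (-1.15, -1.78);  n_3 = (-0.8399, +0.5427)
∠(n_2, n_3) = 30.27°
δ = |180° − 30.27°| = 149.73°
149.73° > 2α = 61.93°  →  invalid

δ = 149.73°, invalid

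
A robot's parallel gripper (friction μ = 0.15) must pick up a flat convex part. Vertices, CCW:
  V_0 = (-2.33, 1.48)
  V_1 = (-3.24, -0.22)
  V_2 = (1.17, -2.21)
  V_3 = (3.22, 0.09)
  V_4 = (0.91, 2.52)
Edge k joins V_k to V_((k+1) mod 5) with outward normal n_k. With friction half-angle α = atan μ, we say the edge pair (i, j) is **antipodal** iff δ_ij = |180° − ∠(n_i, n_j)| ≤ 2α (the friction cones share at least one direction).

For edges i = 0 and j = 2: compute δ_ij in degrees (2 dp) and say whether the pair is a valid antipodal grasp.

δ = 13.55°, valid

α = atan 0.15 = 8.53°;  2α = 17.06°
edge 0: e_0 = (-0.91, -1.70);  n_0 = (-0.8816, +0.4719)
edge 2: e_2 = (+2.05, +2.30);  n_2 = (+0.7465, -0.6654)
∠(n_0, n_2) = 166.45°
δ = |180° − 166.45°| = 13.55°
13.55° ≤ 2α = 17.06°  →  valid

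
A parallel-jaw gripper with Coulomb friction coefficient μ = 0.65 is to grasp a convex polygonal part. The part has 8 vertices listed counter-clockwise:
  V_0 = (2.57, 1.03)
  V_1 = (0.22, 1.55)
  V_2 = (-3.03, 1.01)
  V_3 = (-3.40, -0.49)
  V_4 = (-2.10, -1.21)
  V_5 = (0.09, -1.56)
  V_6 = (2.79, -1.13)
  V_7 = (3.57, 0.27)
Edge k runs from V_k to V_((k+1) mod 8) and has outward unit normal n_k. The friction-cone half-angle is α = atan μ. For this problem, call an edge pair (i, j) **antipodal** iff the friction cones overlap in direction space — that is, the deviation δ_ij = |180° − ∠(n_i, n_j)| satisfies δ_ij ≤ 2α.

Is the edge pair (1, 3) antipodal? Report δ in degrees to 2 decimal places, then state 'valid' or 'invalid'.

α = atan 0.65 = 33.02°;  2α = 66.05°
edge 1: e_1 = (-3.25, -0.54);  n_1 = (-0.1639, +0.9865)
edge 3: e_3 = (+1.30, -0.72);  n_3 = (-0.4845, -0.8748)
∠(n_1, n_3) = 141.59°
δ = |180° − 141.59°| = 38.41°
38.41° ≤ 2α = 66.05°  →  valid

δ = 38.41°, valid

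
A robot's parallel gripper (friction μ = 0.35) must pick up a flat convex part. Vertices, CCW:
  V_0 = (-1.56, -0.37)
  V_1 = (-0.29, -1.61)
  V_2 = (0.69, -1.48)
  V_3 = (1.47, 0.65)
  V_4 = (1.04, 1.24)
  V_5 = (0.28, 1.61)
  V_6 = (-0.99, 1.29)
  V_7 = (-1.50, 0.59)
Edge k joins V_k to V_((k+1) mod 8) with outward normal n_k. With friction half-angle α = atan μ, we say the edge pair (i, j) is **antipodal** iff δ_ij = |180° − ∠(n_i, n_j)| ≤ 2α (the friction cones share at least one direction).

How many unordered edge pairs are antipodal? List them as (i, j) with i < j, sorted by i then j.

count = 6; pairs: (0,3), (0,4), (1,4), (1,5), (2,6), (2,7)

α = atan 0.35 = 19.29°;  2α = 38.58°
n_0 = (-0.6986, -0.7155)
n_1 = (+0.1315, -0.9913)
n_2 = (+0.9390, -0.3439)
n_3 = (+0.8081, +0.5890)
n_4 = (+0.4377, +0.8991)
n_5 = (-0.2443, +0.9697)
n_6 = (-0.8082, +0.5889)
n_7 = (-0.9981, +0.0624)
  (0,1): δ = 128.13°  ·
  (0,2): δ = 65.80°  ·
  (0,3): δ = 9.60°  ✓
  (0,4): δ = 18.36°  ✓
  (0,5): δ = 58.46°  ·
  (0,6): δ = 98.24°  ·
  (0,7): δ = 130.74°  ·
  (1,2): δ = 117.67°  ·
  (1,3): δ = 61.47°  ·
  (1,4): δ = 33.52°  ✓
  (1,5): δ = 6.59°  ✓
  (1,6): δ = 46.37°  ·
  (1,7): δ = 78.87°  ·
  (2,3): δ = 123.80°  ·
  (2,4): δ = 95.85°  ·
  (2,5): δ = 55.75°  ·
  (2,6): δ = 15.96°  ✓
  (2,7): δ = 16.54°  ✓
  (3,4): δ = 152.04°  ·
  (3,5): δ = 111.94°  ·
  (3,6): δ = 72.16°  ·
  (3,7): δ = 39.66°  ·
  (4,5): δ = 139.90°  ·
  (4,6): δ = 100.12°  ·
  (4,7): δ = 67.62°  ·
  (5,6): δ = 140.22°  ·
  (5,7): δ = 107.72°  ·
  (6,7): δ = 147.50°  ·
antipodal pairs: 6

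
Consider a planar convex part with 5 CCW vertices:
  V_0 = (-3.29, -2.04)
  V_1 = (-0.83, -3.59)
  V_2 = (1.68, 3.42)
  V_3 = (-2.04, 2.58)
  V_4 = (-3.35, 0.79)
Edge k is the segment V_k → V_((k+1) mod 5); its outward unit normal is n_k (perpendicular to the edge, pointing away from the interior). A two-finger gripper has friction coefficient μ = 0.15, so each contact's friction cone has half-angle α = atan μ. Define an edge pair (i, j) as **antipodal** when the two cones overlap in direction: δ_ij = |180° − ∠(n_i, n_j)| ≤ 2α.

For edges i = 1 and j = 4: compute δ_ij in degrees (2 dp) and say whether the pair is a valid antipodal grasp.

δ = 20.91°, invalid

α = atan 0.15 = 8.53°;  2α = 17.06°
edge 1: e_1 = (+2.51, +7.01);  n_1 = (+0.9415, -0.3371)
edge 4: e_4 = (+0.06, -2.83);  n_4 = (-0.9998, -0.0212)
∠(n_1, n_4) = 159.09°
δ = |180° − 159.09°| = 20.91°
20.91° > 2α = 17.06°  →  invalid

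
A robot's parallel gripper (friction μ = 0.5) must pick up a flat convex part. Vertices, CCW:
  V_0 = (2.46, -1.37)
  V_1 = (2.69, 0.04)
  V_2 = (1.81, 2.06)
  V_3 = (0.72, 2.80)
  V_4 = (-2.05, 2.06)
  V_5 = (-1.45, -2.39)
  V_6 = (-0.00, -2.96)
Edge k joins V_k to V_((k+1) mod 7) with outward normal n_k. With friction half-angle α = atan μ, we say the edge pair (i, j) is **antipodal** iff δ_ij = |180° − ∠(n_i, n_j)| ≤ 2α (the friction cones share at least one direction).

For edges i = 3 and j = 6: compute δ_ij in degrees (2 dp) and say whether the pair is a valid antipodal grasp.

α = atan 0.5 = 26.57°;  2α = 53.13°
edge 3: e_3 = (-2.77, -0.74);  n_3 = (-0.2581, +0.9661)
edge 6: e_6 = (+2.46, +1.59);  n_6 = (+0.5428, -0.8398)
∠(n_3, n_6) = 162.08°
δ = |180° − 162.08°| = 17.92°
17.92° ≤ 2α = 53.13°  →  valid

δ = 17.92°, valid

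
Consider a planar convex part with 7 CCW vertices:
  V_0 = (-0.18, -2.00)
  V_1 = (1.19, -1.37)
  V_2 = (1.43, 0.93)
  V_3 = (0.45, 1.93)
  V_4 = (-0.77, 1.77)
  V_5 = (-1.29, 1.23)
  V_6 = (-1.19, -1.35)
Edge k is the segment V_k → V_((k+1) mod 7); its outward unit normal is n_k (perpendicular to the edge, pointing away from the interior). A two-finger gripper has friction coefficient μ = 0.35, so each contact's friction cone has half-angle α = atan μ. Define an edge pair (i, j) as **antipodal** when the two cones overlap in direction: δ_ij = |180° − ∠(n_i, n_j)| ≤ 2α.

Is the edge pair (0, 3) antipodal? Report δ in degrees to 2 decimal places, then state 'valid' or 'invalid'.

α = atan 0.35 = 19.29°;  2α = 38.58°
edge 0: e_0 = (+1.37, +0.63);  n_0 = (+0.4178, -0.9085)
edge 3: e_3 = (-1.22, -0.16);  n_3 = (-0.1300, +0.9915)
∠(n_0, n_3) = 162.78°
δ = |180° − 162.78°| = 17.22°
17.22° ≤ 2α = 38.58°  →  valid

δ = 17.22°, valid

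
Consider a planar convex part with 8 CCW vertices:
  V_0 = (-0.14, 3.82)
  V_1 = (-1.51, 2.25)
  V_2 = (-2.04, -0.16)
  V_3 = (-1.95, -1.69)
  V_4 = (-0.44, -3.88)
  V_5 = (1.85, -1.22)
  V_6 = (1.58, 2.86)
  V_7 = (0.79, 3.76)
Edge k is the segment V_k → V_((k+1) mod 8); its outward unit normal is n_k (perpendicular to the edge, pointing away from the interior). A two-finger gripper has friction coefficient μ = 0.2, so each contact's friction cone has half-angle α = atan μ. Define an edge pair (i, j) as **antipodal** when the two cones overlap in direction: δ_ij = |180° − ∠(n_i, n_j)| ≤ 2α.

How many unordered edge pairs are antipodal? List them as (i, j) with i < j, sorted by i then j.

count = 4; pairs: (0,4), (1,5), (2,5), (3,6)

α = atan 0.2 = 11.31°;  2α = 22.62°
n_0 = (-0.7535, +0.6575)
n_1 = (-0.9767, +0.2148)
n_2 = (-0.9983, -0.0587)
n_3 = (-0.8233, -0.5676)
n_4 = (+0.7578, -0.6524)
n_5 = (+0.9978, +0.0660)
n_6 = (+0.7515, +0.6597)
n_7 = (+0.0644, +0.9979)
  (0,1): δ = 151.29°  ·
  (0,2): δ = 135.53°  ·
  (0,3): δ = 104.31°  ·
  (0,4): δ = 0.38°  ✓
  (0,5): δ = 44.89°  ·
  (0,6): δ = 82.38°  ·
  (0,7): δ = 127.42°  ·
  (1,2): δ = 164.23°  ·
  (1,3): δ = 133.01°  ·
  (1,4): δ = 28.32°  ·
  (1,5): δ = 16.19°  ✓
  (1,6): δ = 53.68°  ·
  (1,7): δ = 98.71°  ·
  (2,3): δ = 148.78°  ·
  (2,4): δ = 44.09°  ·
  (2,5): δ = 0.42°  ✓
  (2,6): δ = 37.91°  ·
  (2,7): δ = 82.94°  ·
  (3,4): δ = 75.31°  ·
  (3,5): δ = 30.80°  ·
  (3,6): δ = 6.69°  ✓
  (3,7): δ = 51.72°  ·
  (4,5): δ = 135.49°  ·
  (4,6): δ = 98.00°  ·
  (4,7): δ = 52.97°  ·
  (5,6): δ = 142.51°  ·
  (5,7): δ = 97.48°  ·
  (6,7): δ = 134.97°  ·
antipodal pairs: 4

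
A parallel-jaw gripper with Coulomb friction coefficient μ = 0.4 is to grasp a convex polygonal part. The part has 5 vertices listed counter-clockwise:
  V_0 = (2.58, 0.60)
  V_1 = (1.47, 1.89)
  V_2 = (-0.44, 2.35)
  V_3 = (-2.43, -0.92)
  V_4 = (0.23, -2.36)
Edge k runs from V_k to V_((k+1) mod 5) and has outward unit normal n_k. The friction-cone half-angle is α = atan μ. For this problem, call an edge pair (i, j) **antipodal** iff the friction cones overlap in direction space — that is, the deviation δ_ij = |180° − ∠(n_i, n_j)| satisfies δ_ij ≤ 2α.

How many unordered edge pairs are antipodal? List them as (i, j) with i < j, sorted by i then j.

α = atan 0.4 = 21.80°;  2α = 43.60°
n_0 = (+0.7580, +0.6522)
n_1 = (+0.2341, +0.9722)
n_2 = (-0.8542, +0.5199)
n_3 = (-0.4761, -0.8794)
n_4 = (+0.7832, -0.6218)
  (0,1): δ = 144.25°  ·
  (0,2): δ = 72.03°  ·
  (0,3): δ = 20.86°  ✓
  (0,4): δ = 100.84°  ·
  (1,2): δ = 107.78°  ·
  (1,3): δ = 14.89°  ✓
  (1,4): δ = 65.09°  ·
  (2,3): δ = 87.11°  ·
  (2,4): δ = 7.12°  ✓
  (3,4): δ = 100.02°  ·
antipodal pairs: 3

count = 3; pairs: (0,3), (1,3), (2,4)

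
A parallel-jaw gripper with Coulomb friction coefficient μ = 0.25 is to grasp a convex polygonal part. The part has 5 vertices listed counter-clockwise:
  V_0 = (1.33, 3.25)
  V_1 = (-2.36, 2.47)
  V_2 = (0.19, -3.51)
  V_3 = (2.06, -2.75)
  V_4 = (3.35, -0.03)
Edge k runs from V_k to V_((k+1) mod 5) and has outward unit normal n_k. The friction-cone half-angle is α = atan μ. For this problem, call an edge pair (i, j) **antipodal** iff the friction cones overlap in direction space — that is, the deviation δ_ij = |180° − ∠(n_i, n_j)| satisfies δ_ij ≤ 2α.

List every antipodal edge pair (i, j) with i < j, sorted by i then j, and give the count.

α = atan 0.25 = 14.04°;  2α = 28.07°
n_0 = (-0.2068, +0.9784)
n_1 = (-0.9199, -0.3922)
n_2 = (+0.3765, -0.9264)
n_3 = (+0.9035, -0.4285)
n_4 = (+0.8515, +0.5244)
  (0,1): δ = 78.84°  ·
  (0,2): δ = 10.18°  ✓
  (0,3): δ = 52.69°  ·
  (0,4): δ = 109.69°  ·
  (1,2): δ = 90.98°  ·
  (1,3): δ = 48.47°  ·
  (1,4): δ = 8.53°  ✓
  (2,3): δ = 137.49°  ·
  (2,4): δ = 80.49°  ·
  (3,4): δ = 123.00°  ·
antipodal pairs: 2

count = 2; pairs: (0,2), (1,4)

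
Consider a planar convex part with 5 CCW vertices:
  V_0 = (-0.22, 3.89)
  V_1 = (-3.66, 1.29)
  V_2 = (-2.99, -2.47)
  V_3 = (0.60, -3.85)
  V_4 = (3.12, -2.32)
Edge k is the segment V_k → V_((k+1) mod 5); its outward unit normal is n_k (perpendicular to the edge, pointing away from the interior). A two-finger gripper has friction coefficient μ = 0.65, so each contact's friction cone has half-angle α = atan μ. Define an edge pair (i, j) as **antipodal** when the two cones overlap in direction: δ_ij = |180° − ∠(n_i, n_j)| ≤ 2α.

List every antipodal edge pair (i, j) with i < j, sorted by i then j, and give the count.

count = 4; pairs: (0,2), (0,3), (1,4), (2,4)

α = atan 0.65 = 33.02°;  2α = 66.05°
n_0 = (-0.6030, +0.7978)
n_1 = (-0.9845, -0.1754)
n_2 = (-0.3588, -0.9334)
n_3 = (+0.5190, -0.8548)
n_4 = (+0.8807, +0.4737)
  (0,1): δ = 116.98°  ·
  (0,2): δ = 58.11°  ✓
  (0,3): δ = 5.82°  ✓
  (0,4): δ = 81.19°  ·
  (1,2): δ = 121.13°  ·
  (1,3): δ = 68.84°  ·
  (1,4): δ = 18.17°  ✓
  (2,3): δ = 127.71°  ·
  (2,4): δ = 40.70°  ✓
  (3,4): δ = 92.99°  ·
antipodal pairs: 4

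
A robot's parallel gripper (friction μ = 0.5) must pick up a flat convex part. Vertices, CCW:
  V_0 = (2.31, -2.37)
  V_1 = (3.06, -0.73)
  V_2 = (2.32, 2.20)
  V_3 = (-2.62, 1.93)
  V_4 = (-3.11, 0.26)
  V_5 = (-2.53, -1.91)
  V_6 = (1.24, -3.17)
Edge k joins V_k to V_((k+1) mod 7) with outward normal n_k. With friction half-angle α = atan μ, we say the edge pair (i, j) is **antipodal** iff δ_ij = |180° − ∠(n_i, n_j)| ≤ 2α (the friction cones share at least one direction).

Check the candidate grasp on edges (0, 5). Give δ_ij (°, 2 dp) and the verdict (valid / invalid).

δ = 96.09°, invalid

α = atan 0.5 = 26.57°;  2α = 53.13°
edge 0: e_0 = (+0.75, +1.64);  n_0 = (+0.9094, -0.4159)
edge 5: e_5 = (+3.77, -1.26);  n_5 = (-0.3170, -0.9484)
∠(n_0, n_5) = 83.91°
δ = |180° − 83.91°| = 96.09°
96.09° > 2α = 53.13°  →  invalid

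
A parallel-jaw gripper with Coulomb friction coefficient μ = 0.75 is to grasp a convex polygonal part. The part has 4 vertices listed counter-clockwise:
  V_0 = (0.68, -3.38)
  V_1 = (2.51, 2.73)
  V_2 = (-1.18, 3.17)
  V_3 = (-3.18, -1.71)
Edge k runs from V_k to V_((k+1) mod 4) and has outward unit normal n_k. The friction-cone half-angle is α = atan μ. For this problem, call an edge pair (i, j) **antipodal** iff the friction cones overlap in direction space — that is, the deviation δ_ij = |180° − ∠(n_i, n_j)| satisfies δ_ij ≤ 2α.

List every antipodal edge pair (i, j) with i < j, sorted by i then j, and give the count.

count = 2; pairs: (0,2), (1,3)

α = atan 0.75 = 36.87°;  2α = 73.74°
n_0 = (+0.9580, -0.2869)
n_1 = (+0.1184, +0.9930)
n_2 = (-0.9253, +0.3792)
n_3 = (-0.3971, -0.9178)
  (0,1): δ = 80.13°  ·
  (0,2): δ = 5.61°  ✓
  (0,3): δ = 83.28°  ·
  (1,2): δ = 105.49°  ·
  (1,3): δ = 16.60°  ✓
  (2,3): δ = 91.11°  ·
antipodal pairs: 2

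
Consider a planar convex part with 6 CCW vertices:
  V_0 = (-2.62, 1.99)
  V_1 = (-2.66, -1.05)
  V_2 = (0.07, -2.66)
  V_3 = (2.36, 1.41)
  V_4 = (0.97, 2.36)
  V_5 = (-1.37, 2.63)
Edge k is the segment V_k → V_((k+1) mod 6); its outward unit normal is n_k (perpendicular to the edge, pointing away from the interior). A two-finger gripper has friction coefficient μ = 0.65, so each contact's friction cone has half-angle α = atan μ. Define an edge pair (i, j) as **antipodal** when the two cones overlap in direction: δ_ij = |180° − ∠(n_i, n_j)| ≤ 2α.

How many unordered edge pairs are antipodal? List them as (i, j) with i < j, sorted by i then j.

count = 6; pairs: (0,2), (0,3), (1,3), (1,4), (1,5), (2,5)

α = atan 0.65 = 33.02°;  2α = 66.05°
n_0 = (-0.9999, +0.0132)
n_1 = (-0.5080, -0.8614)
n_2 = (+0.8715, -0.4904)
n_3 = (+0.5643, +0.8256)
n_4 = (+0.1146, +0.9934)
n_5 = (-0.4557, +0.8901)
  (0,1): δ = 119.78°  ·
  (0,2): δ = 28.61°  ✓
  (0,3): δ = 56.40°  ✓
  (0,4): δ = 84.17°  ·
  (0,5): δ = 117.87°  ·
  (1,2): δ = 88.83°  ·
  (1,3): δ = 3.82°  ✓
  (1,4): δ = 23.95°  ✓
  (1,5): δ = 57.64°  ✓
  (2,3): δ = 94.99°  ·
  (2,4): δ = 67.22°  ·
  (2,5): δ = 33.52°  ✓
  (3,4): δ = 152.23°  ·
  (3,5): δ = 118.54°  ·
  (4,5): δ = 146.31°  ·
antipodal pairs: 6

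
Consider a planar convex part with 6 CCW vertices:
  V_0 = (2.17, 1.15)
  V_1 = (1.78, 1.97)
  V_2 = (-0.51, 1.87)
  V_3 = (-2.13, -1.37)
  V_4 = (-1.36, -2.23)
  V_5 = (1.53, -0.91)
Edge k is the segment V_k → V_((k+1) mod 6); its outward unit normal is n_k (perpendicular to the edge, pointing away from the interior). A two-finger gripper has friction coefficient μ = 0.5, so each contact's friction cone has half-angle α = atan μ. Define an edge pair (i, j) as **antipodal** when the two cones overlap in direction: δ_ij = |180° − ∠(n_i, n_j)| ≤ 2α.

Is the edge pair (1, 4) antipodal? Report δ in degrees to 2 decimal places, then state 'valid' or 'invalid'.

α = atan 0.5 = 26.57°;  2α = 53.13°
edge 1: e_1 = (-2.29, -0.10);  n_1 = (-0.0436, +0.9990)
edge 4: e_4 = (+2.89, +1.32);  n_4 = (+0.4155, -0.9096)
∠(n_1, n_4) = 157.95°
δ = |180° − 157.95°| = 22.05°
22.05° ≤ 2α = 53.13°  →  valid

δ = 22.05°, valid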